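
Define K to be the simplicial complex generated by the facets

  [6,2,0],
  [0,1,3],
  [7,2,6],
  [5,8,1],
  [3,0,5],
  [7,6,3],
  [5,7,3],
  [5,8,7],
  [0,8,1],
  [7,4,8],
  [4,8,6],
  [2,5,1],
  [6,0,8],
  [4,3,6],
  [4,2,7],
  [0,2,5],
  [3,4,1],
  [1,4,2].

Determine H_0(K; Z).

H_0 ≅ Z.

We work with the vertex ordering 0 < 1 < 2 < 3 < 4 < 5 < 6 < 7 < 8. The simplices of K, each written with vertices in increasing order, are:

  0-simplices (9): [0], [1], [2], [3], [4], [5], [6], [7], [8]
  1-simplices (27): (27 of them)
  2-simplices (18): [0,1,3], [0,1,8], [0,2,5], [0,2,6], [0,3,5], [0,6,8], [1,2,4], [1,2,5], [1,3,4], [1,5,8], [2,4,7], [2,6,7], [3,4,6], [3,5,7], [3,6,7], [4,6,8], [4,7,8], [5,7,8]

giving chain groups C_0 ≅ Z^9, C_1 ≅ Z^27, C_2 ≅ Z^18.

∂_1: C_1 → C_0 is given by ∂[p,q] = [q] − [p]. For instance
  ∂[2,7] = [7] − [2].
As a 9×27 matrix over Z this has rank 8, with invariant factors (1,1,1,1,1,1,1,1).

∂_2: C_2 → C_1 maps a triangle to the signed sum of its edges. For instance
  ∂[0,2,5] = [2,5] − [0,5] + [0,2],
  ∂[4,6,8] = [6,8] − [4,8] + [4,6].
As a 27×18 matrix over Z this has rank 18, with invariant factors (1,1,1,1,1,1,1,1,1,1,1,1,1,1,1,1,1,2).

Reading off H_k = ker ∂_k / im ∂_{k+1}:

  H_0: rank C_0 − rank ∂_1 = 9 − 8 = 1, and the invariant factors of ∂_1 are all 1, so H_0 ≅ Z.

(K is a triangulation of the Klein bottle.)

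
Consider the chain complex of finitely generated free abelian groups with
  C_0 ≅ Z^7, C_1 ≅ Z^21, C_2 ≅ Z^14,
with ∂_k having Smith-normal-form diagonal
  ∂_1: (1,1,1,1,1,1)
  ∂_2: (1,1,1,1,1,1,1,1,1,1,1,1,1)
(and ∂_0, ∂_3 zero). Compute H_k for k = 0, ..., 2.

H_0 = Z,  H_1 = Z^2,  H_2 = Z.

H_0: b_0 = 7 − 0 − 6 = 1; torsion from ∂_1 factors > 1: none. So H_0 = Z.
H_1: b_1 = 21 − 6 − 13 = 2; torsion from ∂_2 factors > 1: none. So H_1 = Z^2.
H_2: b_2 = 14 − 13 − 0 = 1; torsion from ∂_3 factors > 1: none. So H_2 = Z.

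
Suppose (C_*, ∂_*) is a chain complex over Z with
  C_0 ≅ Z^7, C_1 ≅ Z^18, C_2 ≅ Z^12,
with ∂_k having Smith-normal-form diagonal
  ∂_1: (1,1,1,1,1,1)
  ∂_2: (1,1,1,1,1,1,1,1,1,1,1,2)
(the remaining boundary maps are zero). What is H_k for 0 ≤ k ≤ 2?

H_0: b_0 = 7 − 0 − 6 = 1; torsion from ∂_1 factors > 1: none. So H_0 = Z.
H_1: b_1 = 18 − 6 − 12 = 0; torsion from ∂_2 factors > 1: [2]. So H_1 = Z/2.
H_2: b_2 = 12 − 12 − 0 = 0; torsion from ∂_3 factors > 1: none. So H_2 = 0.

H_0 = Z,  H_1 = Z/2,  H_2 = 0.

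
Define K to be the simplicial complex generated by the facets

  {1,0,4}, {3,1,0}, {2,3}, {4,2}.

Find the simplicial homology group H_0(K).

Order the vertices as 0 < 1 < 2 < 3 < 4. Listing each simplex with vertices in this order, K has dimension 2 with simplices:

  0-simplices (5): [0], [1], [2], [3], [4]
  1-simplices (7): [0,1], [0,3], [0,4], [1,3], [1,4], [2,3], [2,4]
  2-simplices (2): [0,1,3], [0,1,4]

so the chain groups are C_0 ≅ Z^5, C_1 ≅ Z^7, C_2 ≅ Z^2.

The boundary map ∂_1: C_1 → C_0 is given by ∂[p,q] = [q] − [p].
The 5×7 boundary matrix has rank 4 and Smith normal form diag(1,1,1,1).

Boundary ∂_2: C_2 → C_1 sends each 2-simplex [p,q,r] to [q,r] − [p,r] + [p,q]. For instance
  ∂[0,1,4] = [1,4] − [0,4] + [0,1],
  ∂[0,1,3] = [1,3] − [0,3] + [0,1].
The resulting 7×2 matrix has rank 2, and its Smith normal form has invariant factors (1,1).

From H_k ≅ ker(∂_k) / im(∂_{k+1}) we obtain:

  H_0: rank C_0 − rank ∂_1 = 5 − 4 = 1, and the invariant factors of ∂_1 are all 1, so H_0 = Z.

H_0 = Z.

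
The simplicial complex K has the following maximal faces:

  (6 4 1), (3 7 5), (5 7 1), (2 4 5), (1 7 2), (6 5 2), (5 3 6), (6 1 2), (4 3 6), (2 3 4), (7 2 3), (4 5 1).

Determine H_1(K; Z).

H_1 ≅ Z/2.

Take the total order 1 < 2 < 3 < 4 < 5 < 6 < 7 on the vertex set. Then K (dimension 2) consists of the simplices:

  0-simplices (7): [1], [2], [3], [4], [5], [6], [7]
  1-simplices (18): [1,2], [1,4], [1,5], [1,6], [1,7], [2,3], [2,4], [2,5], [2,6], [2,7], [3,4], [3,5], [3,6], [3,7], [4,5], [4,6], [5,6], [5,7]
  2-simplices (12): [1,2,6], [1,2,7], [1,4,5], [1,4,6], [1,5,7], [2,3,4], [2,3,7], [2,4,5], [2,5,6], [3,4,6], [3,5,6], [3,5,7]

Hence C_0 ≅ Z^7, C_1 ≅ Z^18, C_2 ≅ Z^12.

The boundary map ∂_1: C_1 → C_0 is given by ∂[p,q] = [q] − [p]. For instance
  ∂[2,3] = [3] − [2].
As a 7×18 matrix over Z this has rank 6, with invariant factors (1,1,1,1,1,1).

Boundary ∂_2: C_2 → C_1 sends each 2-simplex [p,q,r] to [q,r] − [p,r] + [p,q]. For instance
  ∂[2,3,4] = [3,4] − [2,4] + [2,3],
  ∂[1,2,6] = [2,6] − [1,6] + [1,2].
As a 18×12 matrix over Z this has rank 12, with invariant factors (1,1,1,1,1,1,1,1,1,1,1,2).

Now H_k = ker ∂_k / im ∂_{k+1}, so:

  H_1: rank ker ∂_1 − rank ∂_2 = (18 − 6) − 12 = 0, and ∂_2 has invariant factor 2 > 1, so H_1 ≅ Z/2.

(K is a triangulation of the real projective plane RP^2.)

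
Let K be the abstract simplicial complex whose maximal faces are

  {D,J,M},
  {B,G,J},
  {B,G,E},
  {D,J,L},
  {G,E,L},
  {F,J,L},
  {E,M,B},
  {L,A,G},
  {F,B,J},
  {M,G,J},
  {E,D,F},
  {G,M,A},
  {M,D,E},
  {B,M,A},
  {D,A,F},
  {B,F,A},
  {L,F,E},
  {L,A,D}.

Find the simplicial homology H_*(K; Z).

Order the vertices as A < B < D < E < F < G < J < L < M. Listing each simplex with vertices in this order, K has dimension 2 with simplices:

  0-simplices (9): A, B, D, E, F, G, J, L, M
  1-simplices (27): AB, AD, AF, AG, AL, AM, BE, BF, BG, BJ, BM, DE, DF, DJ, DL, DM, EF, EG, EL, EM, FJ, FL, GJ, GL, GM, JL, JM
  2-simplices (18): ABF, ABM, ADF, ADL, AGL, AGM, BEG, BEM, BFJ, BGJ, DEF, DEM, DJL, DJM, EFL, EGL, FJL, GJM

giving chain groups C_0 ≅ Z^9, C_1 ≅ Z^27, C_2 ≅ Z^18.

∂_1: C_1 → C_0 is given by ∂[p,q] = [q] − [p]. For instance
  ∂EM = M − E.
The resulting 9×27 matrix has rank 8, and its Smith normal form has invariant factors (1,1,1,1,1,1,1,1).

∂_2: C_2 → C_1 maps a triangle to the signed sum of its edges. For instance
  ∂DEM = EM − DM + DE,
  ∂EGL = GL − EL + EG.
This gives a 27×18 integer matrix of rank 18; reducing to Smith normal form yields diagonal entries (1,1,1,1,1,1,1,1,1,1,1,1,1,1,1,1,1,2).

Now H_k = ker ∂_k / im ∂_{k+1}, so:

  H_0: rank C_0 − rank ∂_1 = 9 − 8 = 1, and the invariant factors of ∂_1 are all 1, so H_0 ≅ Z.
  H_1: rank ker ∂_1 − rank ∂_2 = (27 − 8) − 18 = 1, and ∂_2 has invariant factor 2 > 1, so H_1 ≅ Z ⊕ Z_2.
  H_2: rank ker ∂_2 − rank ∂_3 = (18 − 18) − 0 = 0, and there is no ∂_3, so H_2 ≅ 0.

H_0 = Z,  H_1 = Z ⊕ Z_2,  H_2 = 0.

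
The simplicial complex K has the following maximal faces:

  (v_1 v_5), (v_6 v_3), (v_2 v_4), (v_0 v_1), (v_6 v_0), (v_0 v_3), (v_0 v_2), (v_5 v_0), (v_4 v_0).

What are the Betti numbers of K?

b_0 = 1, b_1 = 3.

Take the total order v_0 < v_1 < v_2 < v_3 < v_4 < v_5 < v_6 on the vertex set. Then K (dimension 1) consists of the simplices:

  0-simplices (7): [v_0], [v_1], [v_2], [v_3], [v_4], [v_5], [v_6]
  1-simplices (9): [v_0,v_1], [v_0,v_2], [v_0,v_3], [v_0,v_4], [v_0,v_5], [v_0,v_6], [v_1,v_5], [v_2,v_4], [v_3,v_6]

giving chain groups C_0 ≅ Z^7, C_1 ≅ Z^9.

∂_1: C_1 → C_0 sends each edge [p,q] (with p < q) to q − p. For instance
  ∂[v_1,v_5] = [v_5] − [v_1].
The 7×9 boundary matrix has rank 6 and Smith normal form diag(1,1,1,1,1,1).

Now H_k = ker ∂_k / im ∂_{k+1}, so:

  H_0: rank C_0 − rank ∂_1 = 7 − 6 = 1, and the invariant factors of ∂_1 are all 1, so H_0 ≅ Z.
  H_1: rank ker ∂_1 − rank ∂_2 = (9 − 6) − 0 = 3, and there is no ∂_2, so H_1 ≅ Z^3.

As a check, the Euler characteristic is 7 − 9 = -2, which agrees with 1 − 3 = -2.

Hence the Betti numbers are b_0 = 1, b_1 = 3.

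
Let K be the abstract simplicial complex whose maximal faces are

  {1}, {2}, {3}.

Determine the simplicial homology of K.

We work with the vertex ordering 1 < 2 < 3. The simplices of K, each written with vertices in increasing order, are:

  0-simplices (3): [1], [2], [3]

so the chain groups are C_0 ≅ Z^3.

Computing H_k = (kernel of ∂_k) / (image of ∂_{k+1}):

  H_0: rank C_0 − rank ∂_1 = 3 − 0 = 3, and there is no ∂_1, so H_0 = Z^3.

H_0 ≅ Z^3.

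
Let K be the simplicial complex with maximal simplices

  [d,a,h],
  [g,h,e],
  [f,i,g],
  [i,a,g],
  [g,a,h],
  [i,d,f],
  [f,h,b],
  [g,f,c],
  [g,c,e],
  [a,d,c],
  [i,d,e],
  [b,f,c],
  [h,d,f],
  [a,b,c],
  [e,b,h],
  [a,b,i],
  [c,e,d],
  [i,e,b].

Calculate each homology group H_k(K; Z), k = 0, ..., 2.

H_0 = Z,  H_1 = Z^2,  H_2 = Z.

K has 9 vertices, 27 edges, 18 triangles.
rank ∂_0 = 0, rank ∂_1 = 8 ⇒ b_0 = 9 − 0 − 8 = 1; all invariant factors of ∂_1 are 1 so no torsion. So H_0 = Z.
rank ∂_1 = 8, rank ∂_2 = 17 ⇒ b_1 = 27 − 8 − 17 = 2; all invariant factors of ∂_2 are 1 so no torsion. So H_1 = Z^2.
rank ∂_2 = 17, rank ∂_3 = 0 ⇒ b_2 = 18 − 17 − 0 = 1. So H_2 = Z.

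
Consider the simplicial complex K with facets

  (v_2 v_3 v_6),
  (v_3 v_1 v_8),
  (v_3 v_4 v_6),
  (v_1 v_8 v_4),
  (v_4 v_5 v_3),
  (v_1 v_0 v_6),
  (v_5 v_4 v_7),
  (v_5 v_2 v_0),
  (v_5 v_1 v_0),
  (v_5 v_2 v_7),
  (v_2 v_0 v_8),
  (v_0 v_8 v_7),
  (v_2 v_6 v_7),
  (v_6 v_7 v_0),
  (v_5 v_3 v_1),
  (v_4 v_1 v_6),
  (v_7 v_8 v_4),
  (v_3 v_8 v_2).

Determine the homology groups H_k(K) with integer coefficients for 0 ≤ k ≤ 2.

H_0 ≅ Z,  H_1 ≅ Z ⊕ Z/2,  H_2 = 0.

Order the vertices as v_0 < v_1 < v_2 < v_3 < v_4 < v_5 < v_6 < v_7 < v_8. Listing each simplex with vertices in this order, K has dimension 2 with simplices:

  0-simplices (9): [v_0], [v_1], [v_2], [v_3], [v_4], [v_5], [v_6], [v_7], [v_8]
  1-simplices (27): (27 of them)
  2-simplices (18): (18 of them)

so the chain groups are C_0 ≅ Z^9, C_1 ≅ Z^27, C_2 ≅ Z^18.

The boundary map ∂_1: C_1 → C_0 sends each edge [p,q] (with p < q) to q − p.
This gives a 9×27 integer matrix of rank 8; reducing to Smith normal form yields diagonal entries (1,1,1,1,1,1,1,1).

∂_2: C_2 → C_1 sends each 2-simplex [p,q,r] to [q,r] − [p,r] + [p,q]. For instance
  ∂[v_0,v_2,v_5] = [v_2,v_5] − [v_0,v_5] + [v_0,v_2],
  ∂[v_1,v_3,v_8] = [v_3,v_8] − [v_1,v_8] + [v_1,v_3].
This gives a 27×18 integer matrix of rank 18; reducing to Smith normal form yields diagonal entries (1,1,1,1,1,1,1,1,1,1,1,1,1,1,1,1,1,2).

Now H_k = ker ∂_k / im ∂_{k+1}, so:

  H_0: rank C_0 − rank ∂_1 = 9 − 8 = 1, and the invariant factors of ∂_1 are all 1, so H_0 ≅ Z.
  H_1: rank ker ∂_1 − rank ∂_2 = (27 − 8) − 18 = 1, and ∂_2 has invariant factor 2 > 1, so H_1 ≅ Z ⊕ Z/2.
  H_2: rank ker ∂_2 − rank ∂_3 = (18 − 18) − 0 = 0, and there is no ∂_3, so H_2 ≅ 0.

As a check, the Euler characteristic is 9 − 27 + 18 = 0, which agrees with 1 − 1 + 0 = 0.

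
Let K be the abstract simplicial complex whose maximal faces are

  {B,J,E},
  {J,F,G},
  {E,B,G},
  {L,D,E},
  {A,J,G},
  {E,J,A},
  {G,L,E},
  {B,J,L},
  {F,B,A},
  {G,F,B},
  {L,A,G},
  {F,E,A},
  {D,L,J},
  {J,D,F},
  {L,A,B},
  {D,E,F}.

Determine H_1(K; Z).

H_1 ≅ Z^2.

K has 8 vertices, 24 edges, 16 triangles.
rank ∂_1 = 7, rank ∂_2 = 15 ⇒ b_1 = 24 − 7 − 15 = 2; all invariant factors of ∂_2 are 1 so no torsion. So H_1 ≅ Z^2.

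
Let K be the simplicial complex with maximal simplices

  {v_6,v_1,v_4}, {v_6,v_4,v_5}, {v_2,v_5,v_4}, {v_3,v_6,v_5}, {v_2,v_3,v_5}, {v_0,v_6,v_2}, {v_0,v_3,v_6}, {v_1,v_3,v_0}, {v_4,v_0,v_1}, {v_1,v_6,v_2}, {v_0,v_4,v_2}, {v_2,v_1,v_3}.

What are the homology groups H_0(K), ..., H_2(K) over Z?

Take the total order v_0 < v_1 < v_2 < v_3 < v_4 < v_5 < v_6 on the vertex set. Then K (dimension 2) consists of the simplices:

  0-simplices (7): [v_0], [v_1], [v_2], [v_3], [v_4], [v_5], [v_6]
  1-simplices (18): (18 of them)
  2-simplices (12): (12 of them)

Hence C_0 ≅ Z^7, C_1 ≅ Z^18, C_2 ≅ Z^12.

The boundary map ∂_1: C_1 → C_0 is given by ∂[p,q] = [q] − [p].
As a 7×18 matrix over Z this has rank 6, with invariant factors (1,1,1,1,1,1).

The boundary map ∂_2: C_2 → C_1 sends each 2-simplex [p,q,r] to [q,r] − [p,r] + [p,q]. For instance
  ∂[v_0,v_3,v_6] = [v_3,v_6] − [v_0,v_6] + [v_0,v_3],
  ∂[v_1,v_2,v_6] = [v_2,v_6] − [v_1,v_6] + [v_1,v_2].
This gives a 18×12 integer matrix of rank 12; reducing to Smith normal form yields diagonal entries (1,1,1,1,1,1,1,1,1,1,1,2).

Now H_k = ker ∂_k / im ∂_{k+1}, so:

  H_0: rank C_0 − rank ∂_1 = 7 − 6 = 1, and the invariant factors of ∂_1 are all 1, so H_0 = Z.
  H_1: rank ker ∂_1 − rank ∂_2 = (18 − 6) − 12 = 0, and ∂_2 has invariant factor 2 > 1, so H_1 = Z/2.
  H_2: rank ker ∂_2 − rank ∂_3 = (12 − 12) − 0 = 0, and there is no ∂_3, so H_2 = 0.

H_0 = Z,  H_1 = Z/2,  H_2 = 0.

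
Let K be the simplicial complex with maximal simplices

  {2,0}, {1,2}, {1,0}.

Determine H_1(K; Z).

H_1 = Z.

Fix the vertex order 0 < 1 < 2 and write every simplex with vertices in increasing order. Then dim K = 1 and the simplices of K are:

  0-simplices (3): [0], [1], [2]
  1-simplices (3): [0,1], [0,2], [1,2]

Hence C_0 ≅ Z^3, C_1 ≅ Z^3.

∂_1: C_1 → C_0 sends each edge [p,q] (with p < q) to q − p. For instance
  ∂[0,1] = [1] − [0].
The 3×3 boundary matrix has rank 2 and Smith normal form diag(1,1).

Computing H_k = (kernel of ∂_k) / (image of ∂_{k+1}):

  H_1: rank ker ∂_1 − rank ∂_2 = (3 − 2) − 0 = 1, and there is no ∂_2, so H_1 ≅ Z.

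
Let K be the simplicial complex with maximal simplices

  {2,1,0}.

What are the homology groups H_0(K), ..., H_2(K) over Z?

Take the total order 0 < 1 < 2 on the vertex set. Then K (dimension 2) consists of the simplices:

  0-simplices (3): [0], [1], [2]
  1-simplices (3): [0,1], [0,2], [1,2]
  2-simplices (1): [0,1,2]

so the chain groups are C_0 ≅ Z^3, C_1 ≅ Z^3, C_2 ≅ Z^1.

The boundary map ∂_1: C_1 → C_0 sends each edge [p,q] (with p < q) to q − p. For instance
  ∂[0,2] = [2] − [0].
As a 3×3 matrix over Z this has rank 2, with invariant factors (1,1).

∂_2: C_2 → C_1 acts by ∂[p,q,r] = [q,r] − [p,r] + [p,q]. For instance
  ∂[0,1,2] = [1,2] − [0,2] + [0,1].
The 3×1 boundary matrix has rank 1 and Smith normal form diag(1).

Reading off H_k = ker ∂_k / im ∂_{k+1}:

  H_0: rank C_0 − rank ∂_1 = 3 − 2 = 1, and the invariant factors of ∂_1 are all 1, so H_0 ≅ Z.
  H_1: rank ker ∂_1 − rank ∂_2 = (3 − 2) − 1 = 0, and the invariant factors of ∂_2 are all 1, so H_1 ≅ 0.
  H_2: rank ker ∂_2 − rank ∂_3 = (1 − 1) − 0 = 0, and there is no ∂_3, so H_2 ≅ 0.

H_0 ≅ Z,  H_1 = 0,  H_2 = 0.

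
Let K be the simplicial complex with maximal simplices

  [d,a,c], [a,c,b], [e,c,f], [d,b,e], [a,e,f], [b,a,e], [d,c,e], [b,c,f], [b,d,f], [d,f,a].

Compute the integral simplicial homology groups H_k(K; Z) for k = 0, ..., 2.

Order the vertices as a < b < c < d < e < f. Listing each simplex with vertices in this order, K has dimension 2 with simplices:

  0-simplices (6): a, b, c, d, e, f
  1-simplices (15): ab, ac, ad, ae, af, bc, bd, be, bf, cd, ce, cf, de, df, ef
  2-simplices (10): abc, abe, acd, adf, aef, bcf, bde, bdf, cde, cef

Hence C_0 ≅ Z^6, C_1 ≅ Z^15, C_2 ≅ Z^10.

The boundary map ∂_1: C_1 → C_0 is given by ∂[p,q] = [q] − [p].
This gives a 6×15 integer matrix of rank 5; reducing to Smith normal form yields diagonal entries (1,1,1,1,1).

The boundary map ∂_2: C_2 → C_1 acts by ∂[p,q,r] = [q,r] − [p,r] + [p,q]. For instance
  ∂abe = be − ae + ab,
  ∂bcf = cf − bf + bc.
The resulting 15×10 matrix has rank 10, and its Smith normal form has invariant factors (1,1,1,1,1,1,1,1,1,2).

From H_k ≅ ker(∂_k) / im(∂_{k+1}) we obtain:

  H_0: rank C_0 − rank ∂_1 = 6 − 5 = 1, and the invariant factors of ∂_1 are all 1, so H_0 ≅ Z.
  H_1: rank ker ∂_1 − rank ∂_2 = (15 − 5) − 10 = 0, and ∂_2 has invariant factor 2 > 1, so H_1 ≅ Z/2.
  H_2: rank ker ∂_2 − rank ∂_3 = (10 − 10) − 0 = 0, and there is no ∂_3, so H_2 ≅ 0.

H_0 = Z,  H_1 = Z/2,  H_2 = 0.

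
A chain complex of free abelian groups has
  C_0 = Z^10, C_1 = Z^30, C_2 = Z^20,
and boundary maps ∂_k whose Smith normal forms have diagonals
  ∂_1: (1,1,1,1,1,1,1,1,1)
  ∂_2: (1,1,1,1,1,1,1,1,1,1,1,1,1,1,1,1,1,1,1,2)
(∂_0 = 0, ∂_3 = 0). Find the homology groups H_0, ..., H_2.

H_0 = Z,  H_1 = Z ⊕ Z/2Z,  H_2 = 0.

H_0: b_0 = 10 − 0 − 9 = 1; torsion from ∂_1 factors > 1: none. So H_0 = Z.
H_1: b_1 = 30 − 9 − 20 = 1; torsion from ∂_2 factors > 1: [2]. So H_1 = Z ⊕ Z/2Z.
H_2: b_2 = 20 − 20 − 0 = 0; torsion from ∂_3 factors > 1: none. So H_2 = 0.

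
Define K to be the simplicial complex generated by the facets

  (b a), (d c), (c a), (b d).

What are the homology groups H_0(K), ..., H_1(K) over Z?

Order the vertices as a < b < c < d. Listing each simplex with vertices in this order, K has dimension 1 with simplices:

  0-simplices (4): a, b, c, d
  1-simplices (4): ab, ac, bd, cd

Hence C_0 ≅ Z^4, C_1 ≅ Z^4.

The boundary map ∂_1: C_1 → C_0 is given by ∂[p,q] = [q] − [p]. For instance
  ∂ab = b − a.
This gives a 4×4 integer matrix of rank 3; reducing to Smith normal form yields diagonal entries (1,1,1).

Now H_k = ker ∂_k / im ∂_{k+1}, so:

  H_0: rank C_0 − rank ∂_1 = 4 − 3 = 1, and the invariant factors of ∂_1 are all 1, so H_0 = Z.
  H_1: rank ker ∂_1 − rank ∂_2 = (4 − 3) − 0 = 1, and there is no ∂_2, so H_1 = Z.

H_0 ≅ Z,  H_1 ≅ Z.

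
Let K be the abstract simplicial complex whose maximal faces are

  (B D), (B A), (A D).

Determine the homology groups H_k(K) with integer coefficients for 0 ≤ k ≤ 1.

H_0 ≅ Z,  H_1 ≅ Z.

Fix the vertex order A < B < D and write every simplex with vertices in increasing order. Then dim K = 1 and the simplices of K are:

  0-simplices (3): A, B, D
  1-simplices (3): AB, AD, BD

Hence C_0 ≅ Z^3, C_1 ≅ Z^3.

∂_1: C_1 → C_0 is given by ∂[p,q] = [q] − [p]. For instance
  ∂AB = B − A.
As a 3×3 matrix over Z this has rank 2, with invariant factors (1,1).

Computing H_k = (kernel of ∂_k) / (image of ∂_{k+1}):

  H_0: rank C_0 − rank ∂_1 = 3 − 2 = 1, and the invariant factors of ∂_1 are all 1, so H_0 = Z.
  H_1: rank ker ∂_1 − rank ∂_2 = (3 − 2) − 0 = 1, and there is no ∂_2, so H_1 = Z.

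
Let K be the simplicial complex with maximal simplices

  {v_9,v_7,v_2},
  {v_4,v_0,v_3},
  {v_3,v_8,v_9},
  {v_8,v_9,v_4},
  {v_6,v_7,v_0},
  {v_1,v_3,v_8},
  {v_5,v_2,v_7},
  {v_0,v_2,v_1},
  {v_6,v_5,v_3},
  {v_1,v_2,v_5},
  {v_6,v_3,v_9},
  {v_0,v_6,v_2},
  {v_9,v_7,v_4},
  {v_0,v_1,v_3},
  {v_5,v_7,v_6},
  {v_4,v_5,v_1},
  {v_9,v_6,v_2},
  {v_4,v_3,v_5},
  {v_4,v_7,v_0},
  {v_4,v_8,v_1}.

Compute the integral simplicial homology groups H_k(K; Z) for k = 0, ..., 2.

H_0 = Z,  H_1 = Z ⊕ Z_2,  H_2 = 0.

Take the total order v_0 < v_1 < v_2 < v_3 < v_4 < v_5 < v_6 < v_7 < v_8 < v_9 on the vertex set. Then K (dimension 2) consists of the simplices:

  0-simplices (10): [v_0], [v_1], [v_2], [v_3], [v_4], [v_5], [v_6], [v_7], [v_8], [v_9]
  1-simplices (30): (30 of them)
  2-simplices (20): (20 of them)

Hence C_0 ≅ Z^10, C_1 ≅ Z^30, C_2 ≅ Z^20.

The boundary map ∂_1: C_1 → C_0 is given by ∂[p,q] = [q] − [p].
The 10×30 boundary matrix has rank 9 and Smith normal form diag(1,1,1,1,1,1,1,1,1).

∂_2: C_2 → C_1 acts by ∂[p,q,r] = [q,r] − [p,r] + [p,q]. For instance
  ∂[v_4,v_7,v_9] = [v_7,v_9] − [v_4,v_9] + [v_4,v_7],
  ∂[v_3,v_5,v_6] = [v_5,v_6] − [v_3,v_6] + [v_3,v_5].
As a 30×20 matrix over Z this has rank 20, with invariant factors (1,1,1,1,1,1,1,1,1,1,1,1,1,1,1,1,1,1,1,2).

Reading off H_k = ker ∂_k / im ∂_{k+1}:

  H_0: rank C_0 − rank ∂_1 = 10 − 9 = 1, and the invariant factors of ∂_1 are all 1, so H_0 = Z.
  H_1: rank ker ∂_1 − rank ∂_2 = (30 − 9) − 20 = 1, and ∂_2 has invariant factor 2 > 1, so H_1 = Z ⊕ Z_2.
  H_2: rank ker ∂_2 − rank ∂_3 = (20 − 20) − 0 = 0, and there is no ∂_3, so H_2 = 0.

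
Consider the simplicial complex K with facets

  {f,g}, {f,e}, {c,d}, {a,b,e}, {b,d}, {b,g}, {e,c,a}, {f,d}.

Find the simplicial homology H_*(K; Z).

H_0 = Z,  H_1 = Z^3,  H_2 = 0.

K has 7 vertices, 11 edges, 2 triangles.
rank ∂_0 = 0, rank ∂_1 = 6 ⇒ b_0 = 7 − 0 − 6 = 1; all invariant factors of ∂_1 are 1 so no torsion. So H_0 = Z.
rank ∂_1 = 6, rank ∂_2 = 2 ⇒ b_1 = 11 − 6 − 2 = 3; all invariant factors of ∂_2 are 1 so no torsion. So H_1 = Z^3.
rank ∂_2 = 2, rank ∂_3 = 0 ⇒ b_2 = 2 − 2 − 0 = 0. So H_2 = 0.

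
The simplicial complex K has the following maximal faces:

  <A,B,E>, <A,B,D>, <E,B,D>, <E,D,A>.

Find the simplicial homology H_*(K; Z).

H_0 ≅ Z,  H_1 = 0,  H_2 ≅ Z.

Fix the vertex order A < B < D < E and write every simplex with vertices in increasing order. Then dim K = 2 and the simplices of K are:

  0-simplices (4): A, B, D, E
  1-simplices (6): AB, AD, AE, BD, BE, DE
  2-simplices (4): ABD, ABE, ADE, BDE

Hence C_0 ≅ Z^4, C_1 ≅ Z^6, C_2 ≅ Z^4.

Boundary ∂_1: C_1 → C_0 maps an edge to its endpoints' difference, ∂[p,q] = q − p.
The 4×6 boundary matrix has rank 3 and Smith normal form diag(1,1,1).

The boundary map ∂_2: C_2 → C_1 sends each 2-simplex [p,q,r] to [q,r] − [p,r] + [p,q]. For instance
  ∂BDE = DE − BE + BD,
  ∂ABD = BD − AD + AB.
As a 6×4 matrix over Z this has rank 3, with invariant factors (1,1,1).

Reading off H_k = ker ∂_k / im ∂_{k+1}:

  H_0: rank C_0 − rank ∂_1 = 4 − 3 = 1, and the invariant factors of ∂_1 are all 1, so H_0 = Z.
  H_1: rank ker ∂_1 − rank ∂_2 = (6 − 3) − 3 = 0, and the invariant factors of ∂_2 are all 1, so H_1 = 0.
  H_2: rank ker ∂_2 − rank ∂_3 = (4 − 3) − 0 = 1, and there is no ∂_3, so H_2 = Z.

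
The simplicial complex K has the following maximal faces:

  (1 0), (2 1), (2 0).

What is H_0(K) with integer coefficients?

H_0 = Z.

We work with the vertex ordering 0 < 1 < 2. The simplices of K, each written with vertices in increasing order, are:

  0-simplices (3): [0], [1], [2]
  1-simplices (3): [0,1], [0,2], [1,2]

giving chain groups C_0 ≅ Z^3, C_1 ≅ Z^3.

Boundary ∂_1: C_1 → C_0 maps an edge to its endpoints' difference, ∂[p,q] = q − p.
The resulting 3×3 matrix has rank 2, and its Smith normal form has invariant factors (1,1).

Computing H_k = (kernel of ∂_k) / (image of ∂_{k+1}):

  H_0: rank C_0 − rank ∂_1 = 3 − 2 = 1, and the invariant factors of ∂_1 are all 1, so H_0 = Z.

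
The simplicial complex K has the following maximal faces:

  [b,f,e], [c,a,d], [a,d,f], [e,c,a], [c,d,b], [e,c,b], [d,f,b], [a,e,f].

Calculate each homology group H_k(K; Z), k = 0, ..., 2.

H_0 ≅ Z,  H_1 = 0,  H_2 ≅ Z.

Fix the vertex order a < b < c < d < e < f and write every simplex with vertices in increasing order. Then dim K = 2 and the simplices of K are:

  0-simplices (6): a, b, c, d, e, f
  1-simplices (12): ac, ad, ae, af, bc, bd, be, bf, cd, ce, df, ef
  2-simplices (8): acd, ace, adf, aef, bcd, bce, bdf, bef

so the chain groups are C_0 ≅ Z^6, C_1 ≅ Z^12, C_2 ≅ Z^8.

∂_1: C_1 → C_0 maps an edge to its endpoints' difference, ∂[p,q] = q − p. For instance
  ∂cd = d − c.
This gives a 6×12 integer matrix of rank 5; reducing to Smith normal form yields diagonal entries (1,1,1,1,1).

Boundary ∂_2: C_2 → C_1 maps a triangle to the signed sum of its edges. For instance
  ∂aef = ef − af + ae,
  ∂ace = ce − ae + ac.
As a 12×8 matrix over Z this has rank 7, with invariant factors (1,1,1,1,1,1,1).

Reading off H_k = ker ∂_k / im ∂_{k+1}:

  H_0: rank C_0 − rank ∂_1 = 6 − 5 = 1, and the invariant factors of ∂_1 are all 1, so H_0 ≅ Z.
  H_1: rank ker ∂_1 − rank ∂_2 = (12 − 5) − 7 = 0, and the invariant factors of ∂_2 are all 1, so H_1 ≅ 0.
  H_2: rank ker ∂_2 − rank ∂_3 = (8 − 7) − 0 = 1, and there is no ∂_3, so H_2 ≅ Z.

As a check, the Euler characteristic is 6 − 12 + 8 = 2, which agrees with 1 − 0 + 1 = 2.
(K is a triangulation of the 2-sphere S^2.)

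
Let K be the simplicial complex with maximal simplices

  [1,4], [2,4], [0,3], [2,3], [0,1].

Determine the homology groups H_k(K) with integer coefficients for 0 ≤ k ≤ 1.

H_0 ≅ Z,  H_1 ≅ Z.

Fix the vertex order 0 < 1 < 2 < 3 < 4 and write every simplex with vertices in increasing order. Then dim K = 1 and the simplices of K are:

  0-simplices (5): [0], [1], [2], [3], [4]
  1-simplices (5): [0,1], [0,3], [1,4], [2,3], [2,4]

giving chain groups C_0 ≅ Z^5, C_1 ≅ Z^5.

Boundary ∂_1: C_1 → C_0 is given by ∂[p,q] = [q] − [p]. For instance
  ∂[1,4] = [4] − [1].
This gives a 5×5 integer matrix of rank 4; reducing to Smith normal form yields diagonal entries (1,1,1,1).

From H_k ≅ ker(∂_k) / im(∂_{k+1}) we obtain:

  H_0: rank C_0 − rank ∂_1 = 5 − 4 = 1, and the invariant factors of ∂_1 are all 1, so H_0 = Z.
  H_1: rank ker ∂_1 − rank ∂_2 = (5 − 4) − 0 = 1, and there is no ∂_2, so H_1 = Z.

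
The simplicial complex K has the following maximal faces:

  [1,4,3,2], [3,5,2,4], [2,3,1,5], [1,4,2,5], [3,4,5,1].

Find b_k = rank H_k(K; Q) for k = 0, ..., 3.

b_0 = 1, b_1 = 0, b_2 = 0, b_3 = 1.

Fix the vertex order 1 < 2 < 3 < 4 < 5 and write every simplex with vertices in increasing order. Then dim K = 3 and the simplices of K are:

  0-simplices (5): [1], [2], [3], [4], [5]
  1-simplices (10): [1,2], [1,3], [1,4], [1,5], [2,3], [2,4], [2,5], [3,4], [3,5], [4,5]
  2-simplices (10): [1,2,3], [1,2,4], [1,2,5], [1,3,4], [1,3,5], [1,4,5], [2,3,4], [2,3,5], [2,4,5], [3,4,5]
  3-simplices (5): [1,2,3,4], [1,2,3,5], [1,2,4,5], [1,3,4,5], [2,3,4,5]

so the chain groups are C_0 ≅ Z^5, C_1 ≅ Z^10, C_2 ≅ Z^10, C_3 ≅ Z^5.

The boundary map ∂_1: C_1 → C_0 sends each edge [p,q] (with p < q) to q − p.
The resulting 5×10 matrix has rank 4, and its Smith normal form has invariant factors (1,1,1,1).

∂_2: C_2 → C_1 acts by ∂[p,q,r] = [q,r] − [p,r] + [p,q]. For instance
  ∂[1,4,5] = [4,5] − [1,5] + [1,4],
  ∂[1,2,3] = [2,3] − [1,3] + [1,2].
As a 10×10 matrix over Z this has rank 6, with invariant factors (1,1,1,1,1,1).

The boundary map ∂_3: C_3 → C_2 sends each 3-simplex σ to the alternating sum Σ_i (−1)^i (σ with its i-th vertex removed). For instance
  ∂[2,3,4,5] = [3,4,5] − [2,4,5] + [2,3,5] − [2,3,4],
  ∂[1,2,3,5] = [2,3,5] − [1,3,5] + [1,2,5] − [1,2,3].
As a 10×5 matrix over Z this has rank 4, with invariant factors (1,1,1,1).

Now H_k = ker ∂_k / im ∂_{k+1}, so:

  H_0: rank C_0 − rank ∂_1 = 5 − 4 = 1, and the invariant factors of ∂_1 are all 1, so H_0 = Z.
  H_1: rank ker ∂_1 − rank ∂_2 = (10 − 4) − 6 = 0, and the invariant factors of ∂_2 are all 1, so H_1 = 0.
  H_2: rank ker ∂_2 − rank ∂_3 = (10 − 6) − 4 = 0, and the invariant factors of ∂_3 are all 1, so H_2 = 0.
  H_3: rank ker ∂_3 − rank ∂_4 = (5 − 4) − 0 = 1, and there is no ∂_4, so H_3 = Z.

Hence the Betti numbers are b_0 = 1, b_1 = 0, b_2 = 0, b_3 = 1.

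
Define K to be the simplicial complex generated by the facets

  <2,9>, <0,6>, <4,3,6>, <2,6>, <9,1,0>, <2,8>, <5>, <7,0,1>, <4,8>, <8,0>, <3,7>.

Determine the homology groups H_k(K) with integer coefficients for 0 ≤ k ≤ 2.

Fix the vertex order 0 < 1 < 2 < 3 < 4 < 5 < 6 < 7 < 8 < 9 and write every simplex with vertices in increasing order. Then dim K = 2 and the simplices of K are:

  0-simplices (10): [0], [1], [2], [3], [4], [5], [6], [7], [8], [9]
  1-simplices (15): [0,1], [0,6], [0,7], [0,8], [0,9], [1,7], [1,9], [2,6], [2,8], [2,9], [3,4], [3,6], [3,7], [4,6], [4,8]
  2-simplices (3): [0,1,7], [0,1,9], [3,4,6]

so the chain groups are C_0 ≅ Z^10, C_1 ≅ Z^15, C_2 ≅ Z^3.

The boundary map ∂_1: C_1 → C_0 sends each edge [p,q] (with p < q) to q − p. For instance
  ∂[0,6] = [6] − [0].
The resulting 10×15 matrix has rank 8, and its Smith normal form has invariant factors (1,1,1,1,1,1,1,1).

The boundary map ∂_2: C_2 → C_1 acts by ∂[p,q,r] = [q,r] − [p,r] + [p,q]. For instance
  ∂[0,1,7] = [1,7] − [0,7] + [0,1],
  ∂[0,1,9] = [1,9] − [0,9] + [0,1].
As a 15×3 matrix over Z this has rank 3, with invariant factors (1,1,1).

Now H_k = ker ∂_k / im ∂_{k+1}, so:

  H_0: rank C_0 − rank ∂_1 = 10 − 8 = 2, and the invariant factors of ∂_1 are all 1, so H_0 ≅ Z^2.
  H_1: rank ker ∂_1 − rank ∂_2 = (15 − 8) − 3 = 4, and the invariant factors of ∂_2 are all 1, so H_1 ≅ Z^4.
  H_2: rank ker ∂_2 − rank ∂_3 = (3 − 3) − 0 = 0, and there is no ∂_3, so H_2 ≅ 0.

As a check, the Euler characteristic is 10 − 15 + 3 = -2, which agrees with 2 − 4 + 0 = -2.

H_0 = Z^2,  H_1 = Z^4,  H_2 = 0.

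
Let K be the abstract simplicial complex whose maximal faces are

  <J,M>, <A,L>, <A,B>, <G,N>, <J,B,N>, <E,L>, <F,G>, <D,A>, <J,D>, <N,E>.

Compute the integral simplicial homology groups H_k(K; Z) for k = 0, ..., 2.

Take the total order A < B < D < E < F < G < J < L < M < N on the vertex set. Then K (dimension 2) consists of the simplices:

  0-simplices (10): A, B, D, E, F, G, J, L, M, N
  1-simplices (12): AB, AD, AL, BJ, BN, DJ, EL, EN, FG, GN, JM, JN
  2-simplices (1): BJN

giving chain groups C_0 ≅ Z^10, C_1 ≅ Z^12, C_2 ≅ Z^1.

Boundary ∂_1: C_1 → C_0 sends each edge [p,q] (with p < q) to q − p.
The 10×12 boundary matrix has rank 9 and Smith normal form diag(1,1,1,1,1,1,1,1,1).

Boundary ∂_2: C_2 → C_1 maps a triangle to the signed sum of its edges. For instance
  ∂BJN = JN − BN + BJ.
The 12×1 boundary matrix has rank 1 and Smith normal form diag(1).

Now H_k = ker ∂_k / im ∂_{k+1}, so:

  H_0: rank C_0 − rank ∂_1 = 10 − 9 = 1, and the invariant factors of ∂_1 are all 1, so H_0 ≅ Z.
  H_1: rank ker ∂_1 − rank ∂_2 = (12 − 9) − 1 = 2, and the invariant factors of ∂_2 are all 1, so H_1 ≅ Z^2.
  H_2: rank ker ∂_2 − rank ∂_3 = (1 − 1) − 0 = 0, and there is no ∂_3, so H_2 ≅ 0.

H_0 = Z,  H_1 = Z^2,  H_2 = 0.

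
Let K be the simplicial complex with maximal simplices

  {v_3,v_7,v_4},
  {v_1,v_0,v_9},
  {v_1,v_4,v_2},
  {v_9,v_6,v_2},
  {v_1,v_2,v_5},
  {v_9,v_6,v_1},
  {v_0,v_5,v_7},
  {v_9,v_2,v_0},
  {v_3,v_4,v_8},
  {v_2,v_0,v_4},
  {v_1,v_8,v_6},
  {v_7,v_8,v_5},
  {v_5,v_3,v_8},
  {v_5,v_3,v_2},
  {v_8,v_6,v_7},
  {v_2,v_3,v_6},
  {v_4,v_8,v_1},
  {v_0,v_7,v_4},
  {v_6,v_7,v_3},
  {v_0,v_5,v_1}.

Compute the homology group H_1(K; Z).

H_1 = Z ⊕ Z/2.

We work with the vertex ordering v_0 < v_1 < v_2 < v_3 < v_4 < v_5 < v_6 < v_7 < v_8 < v_9. The simplices of K, each written with vertices in increasing order, are:

  0-simplices (10): [v_0], [v_1], [v_2], [v_3], [v_4], [v_5], [v_6], [v_7], [v_8], [v_9]
  1-simplices (30): (30 of them)
  2-simplices (20): (20 of them)

Hence C_0 ≅ Z^10, C_1 ≅ Z^30, C_2 ≅ Z^20.

The boundary map ∂_1: C_1 → C_0 is given by ∂[p,q] = [q] − [p]. For instance
  ∂[v_3,v_7] = [v_7] − [v_3].
The resulting 10×30 matrix has rank 9, and its Smith normal form has invariant factors (1,1,1,1,1,1,1,1,1).

The boundary map ∂_2: C_2 → C_1 acts by ∂[p,q,r] = [q,r] − [p,r] + [p,q]. For instance
  ∂[v_0,v_1,v_5] = [v_1,v_5] − [v_0,v_5] + [v_0,v_1],
  ∂[v_0,v_1,v_9] = [v_1,v_9] − [v_0,v_9] + [v_0,v_1].
As a 30×20 matrix over Z this has rank 20, with invariant factors (1,1,1,1,1,1,1,1,1,1,1,1,1,1,1,1,1,1,1,2).

Now H_k = ker ∂_k / im ∂_{k+1}, so:

  H_1: rank ker ∂_1 − rank ∂_2 = (30 − 9) − 20 = 1, and ∂_2 has invariant factor 2 > 1, so H_1 = Z ⊕ Z/2.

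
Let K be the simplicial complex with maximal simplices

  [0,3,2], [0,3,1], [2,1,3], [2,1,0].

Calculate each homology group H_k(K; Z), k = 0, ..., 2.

H_0 ≅ Z,  H_1 = 0,  H_2 ≅ Z.

Order the vertices as 0 < 1 < 2 < 3. Listing each simplex with vertices in this order, K has dimension 2 with simplices:

  0-simplices (4): [0], [1], [2], [3]
  1-simplices (6): [0,1], [0,2], [0,3], [1,2], [1,3], [2,3]
  2-simplices (4): [0,1,2], [0,1,3], [0,2,3], [1,2,3]

so the chain groups are C_0 ≅ Z^4, C_1 ≅ Z^6, C_2 ≅ Z^4.

Boundary ∂_1: C_1 → C_0 sends each edge [p,q] (with p < q) to q − p. For instance
  ∂[2,3] = [3] − [2].
The 4×6 boundary matrix has rank 3 and Smith normal form diag(1,1,1).

The boundary map ∂_2: C_2 → C_1 acts by ∂[p,q,r] = [q,r] − [p,r] + [p,q]. For instance
  ∂[1,2,3] = [2,3] − [1,3] + [1,2],
  ∂[0,1,2] = [1,2] − [0,2] + [0,1].
As a 6×4 matrix over Z this has rank 3, with invariant factors (1,1,1).

From H_k ≅ ker(∂_k) / im(∂_{k+1}) we obtain:

  H_0: rank C_0 − rank ∂_1 = 4 − 3 = 1, and the invariant factors of ∂_1 are all 1, so H_0 = Z.
  H_1: rank ker ∂_1 − rank ∂_2 = (6 − 3) − 3 = 0, and the invariant factors of ∂_2 are all 1, so H_1 = 0.
  H_2: rank ker ∂_2 − rank ∂_3 = (4 − 3) − 0 = 1, and there is no ∂_3, so H_2 = Z.

As a check, the Euler characteristic is 4 − 6 + 4 = 2, which agrees with 1 − 0 + 1 = 2.
(K is a triangulation of the 2-sphere S^2.)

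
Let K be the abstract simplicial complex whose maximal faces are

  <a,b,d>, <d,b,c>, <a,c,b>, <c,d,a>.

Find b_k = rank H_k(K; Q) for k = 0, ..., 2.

Order the vertices as a < b < c < d. Listing each simplex with vertices in this order, K has dimension 2 with simplices:

  0-simplices (4): a, b, c, d
  1-simplices (6): ab, ac, ad, bc, bd, cd
  2-simplices (4): abc, abd, acd, bcd

giving chain groups C_0 ≅ Z^4, C_1 ≅ Z^6, C_2 ≅ Z^4.

∂_1: C_1 → C_0 is given by ∂[p,q] = [q] − [p]. For instance
  ∂bc = c − b.
The 4×6 boundary matrix has rank 3 and Smith normal form diag(1,1,1).

The boundary map ∂_2: C_2 → C_1 sends each 2-simplex [p,q,r] to [q,r] − [p,r] + [p,q]. For instance
  ∂bcd = cd − bd + bc,
  ∂abc = bc − ac + ab.
As a 6×4 matrix over Z this has rank 3, with invariant factors (1,1,1).

Reading off H_k = ker ∂_k / im ∂_{k+1}:

  H_0: rank C_0 − rank ∂_1 = 4 − 3 = 1, and the invariant factors of ∂_1 are all 1, so H_0 ≅ Z.
  H_1: rank ker ∂_1 − rank ∂_2 = (6 − 3) − 3 = 0, and the invariant factors of ∂_2 are all 1, so H_1 ≅ 0.
  H_2: rank ker ∂_2 − rank ∂_3 = (4 − 3) − 0 = 1, and there is no ∂_3, so H_2 ≅ Z.

As a check, the Euler characteristic is 4 − 6 + 4 = 2, which agrees with 1 − 0 + 1 = 2.
(K is a triangulation of the 2-sphere S^2.)

Hence the Betti numbers are b_0 = 1, b_1 = 0, b_2 = 1.

b_0 = 1, b_1 = 0, b_2 = 1.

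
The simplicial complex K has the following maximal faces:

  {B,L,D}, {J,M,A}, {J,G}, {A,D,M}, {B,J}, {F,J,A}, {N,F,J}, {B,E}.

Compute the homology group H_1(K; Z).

H_1 = Z.

We work with the vertex ordering A < B < D < E < F < G < J < L < M < N. The simplices of K, each written with vertices in increasing order, are:

  0-simplices (10): A, B, D, E, F, G, J, L, M, N
  1-simplices (15): AD, AF, AJ, AM, BD, BE, BJ, BL, DL, DM, FJ, FN, GJ, JM, JN
  2-simplices (5): ADM, AFJ, AJM, BDL, FJN

so the chain groups are C_0 ≅ Z^10, C_1 ≅ Z^15, C_2 ≅ Z^5.

Boundary ∂_1: C_1 → C_0 sends each edge [p,q] (with p < q) to q − p.
This gives a 10×15 integer matrix of rank 9; reducing to Smith normal form yields diagonal entries (1,1,1,1,1,1,1,1,1).

∂_2: C_2 → C_1 maps a triangle to the signed sum of its edges. For instance
  ∂ADM = DM − AM + AD,
  ∂AFJ = FJ − AJ + AF.
This gives a 15×5 integer matrix of rank 5; reducing to Smith normal form yields diagonal entries (1,1,1,1,1).

Reading off H_k = ker ∂_k / im ∂_{k+1}:

  H_1: rank ker ∂_1 − rank ∂_2 = (15 − 9) − 5 = 1, and the invariant factors of ∂_2 are all 1, so H_1 ≅ Z.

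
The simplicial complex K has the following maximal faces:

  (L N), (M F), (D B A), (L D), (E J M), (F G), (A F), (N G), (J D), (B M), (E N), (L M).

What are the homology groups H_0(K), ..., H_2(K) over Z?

H_0 ≅ Z,  H_1 ≅ Z^5,  H_2 = 0.

We work with the vertex ordering A < B < D < E < F < G < J < L < M < N. The simplices of K, each written with vertices in increasing order, are:

  0-simplices (10): A, B, D, E, F, G, J, L, M, N
  1-simplices (16): AB, AD, AF, BD, BM, DJ, DL, EJ, EM, EN, FG, FM, GN, JM, LM, LN
  2-simplices (2): ABD, EJM

giving chain groups C_0 ≅ Z^10, C_1 ≅ Z^16, C_2 ≅ Z^2.

∂_1: C_1 → C_0 is given by ∂[p,q] = [q] − [p]. For instance
  ∂LN = N − L.
As a 10×16 matrix over Z this has rank 9, with invariant factors (1,1,1,1,1,1,1,1,1).

Boundary ∂_2: C_2 → C_1 acts by ∂[p,q,r] = [q,r] − [p,r] + [p,q]. For instance
  ∂ABD = BD − AD + AB,
  ∂EJM = JM − EM + EJ.
As a 16×2 matrix over Z this has rank 2, with invariant factors (1,1).

Computing H_k = (kernel of ∂_k) / (image of ∂_{k+1}):

  H_0: rank C_0 − rank ∂_1 = 10 − 9 = 1, and the invariant factors of ∂_1 are all 1, so H_0 = Z.
  H_1: rank ker ∂_1 − rank ∂_2 = (16 − 9) − 2 = 5, and the invariant factors of ∂_2 are all 1, so H_1 = Z^5.
  H_2: rank ker ∂_2 − rank ∂_3 = (2 − 2) − 0 = 0, and there is no ∂_3, so H_2 = 0.

As a check, the Euler characteristic is 10 − 16 + 2 = -4, which agrees with 1 − 5 + 0 = -4.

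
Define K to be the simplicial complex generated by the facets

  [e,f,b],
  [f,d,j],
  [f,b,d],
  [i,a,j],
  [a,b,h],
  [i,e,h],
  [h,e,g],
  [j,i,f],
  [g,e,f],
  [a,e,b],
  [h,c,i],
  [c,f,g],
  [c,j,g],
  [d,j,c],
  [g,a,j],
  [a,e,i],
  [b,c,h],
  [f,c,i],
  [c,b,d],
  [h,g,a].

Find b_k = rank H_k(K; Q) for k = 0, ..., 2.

b_0 = 1, b_1 = 1, b_2 = 0.

Take the total order a < b < c < d < e < f < g < h < i < j on the vertex set. Then K (dimension 2) consists of the simplices:

  0-simplices (10): a, b, c, d, e, f, g, h, i, j
  1-simplices (30): ab, ae, ag, ah, ai, aj, bc, bd, be, bf, bh, cd, cf, cg, ch, ci, cj, df, dj, ef, eg, eh, ei, fg, fi, fj, gh, gj, hi, ij
  2-simplices (20): abe, abh, aei, agh, agj, aij, bcd, bch, bdf, bef, cdj, cfg, cfi, cgj, chi, dfj, efg, egh, ehi, fij

so the chain groups are C_0 ≅ Z^10, C_1 ≅ Z^30, C_2 ≅ Z^20.

∂_1: C_1 → C_0 maps an edge to its endpoints' difference, ∂[p,q] = q − p. For instance
  ∂bf = f − b.
The resulting 10×30 matrix has rank 9, and its Smith normal form has invariant factors (1,1,1,1,1,1,1,1,1).

∂_2: C_2 → C_1 acts by ∂[p,q,r] = [q,r] − [p,r] + [p,q]. For instance
  ∂cfg = fg − cg + cf,
  ∂cgj = gj − cj + cg.
The resulting 30×20 matrix has rank 20, and its Smith normal form has invariant factors (1,1,1,1,1,1,1,1,1,1,1,1,1,1,1,1,1,1,1,2).

Now H_k = ker ∂_k / im ∂_{k+1}, so:

  H_0: rank C_0 − rank ∂_1 = 10 − 9 = 1, and the invariant factors of ∂_1 are all 1, so H_0 = Z.
  H_1: rank ker ∂_1 − rank ∂_2 = (30 − 9) − 20 = 1, and ∂_2 has invariant factor 2 > 1, so H_1 = Z ⊕ Z_2.
  H_2: rank ker ∂_2 − rank ∂_3 = (20 − 20) − 0 = 0, and there is no ∂_3, so H_2 = 0.

As a check, the Euler characteristic is 10 − 30 + 20 = 0, which agrees with 1 − 1 + 0 = 0.

Hence the Betti numbers are b_0 = 1, b_1 = 1, b_2 = 0.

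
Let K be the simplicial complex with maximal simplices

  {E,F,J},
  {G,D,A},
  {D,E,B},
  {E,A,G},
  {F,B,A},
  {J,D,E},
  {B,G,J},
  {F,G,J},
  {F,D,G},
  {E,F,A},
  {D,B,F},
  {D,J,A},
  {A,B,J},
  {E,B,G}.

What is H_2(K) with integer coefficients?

H_2 ≅ Z.

Order the vertices as A < B < D < E < F < G < J. Listing each simplex with vertices in this order, K has dimension 2 with simplices:

  0-simplices (7): A, B, D, E, F, G, J
  1-simplices (21): AB, AD, AE, AF, AG, AJ, BD, BE, BF, BG, BJ, DE, DF, DG, DJ, EF, EG, EJ, FG, FJ, GJ
  2-simplices (14): ABF, ABJ, ADG, ADJ, AEF, AEG, BDE, BDF, BEG, BGJ, DEJ, DFG, EFJ, FGJ

so the chain groups are C_0 ≅ Z^7, C_1 ≅ Z^21, C_2 ≅ Z^14.

The boundary map ∂_1: C_1 → C_0 sends each edge [p,q] (with p < q) to q − p.
The 7×21 boundary matrix has rank 6 and Smith normal form diag(1,1,1,1,1,1).

∂_2: C_2 → C_1 maps a triangle to the signed sum of its edges. For instance
  ∂BGJ = GJ − BJ + BG,
  ∂DEJ = EJ − DJ + DE.
The 21×14 boundary matrix has rank 13 and Smith normal form diag(1,1,1,1,1,1,1,1,1,1,1,1,1).

From H_k ≅ ker(∂_k) / im(∂_{k+1}) we obtain:

  H_2: rank ker ∂_2 − rank ∂_3 = (14 − 13) − 0 = 1, and there is no ∂_3, so H_2 ≅ Z.

(K is a triangulation of the torus T^2.)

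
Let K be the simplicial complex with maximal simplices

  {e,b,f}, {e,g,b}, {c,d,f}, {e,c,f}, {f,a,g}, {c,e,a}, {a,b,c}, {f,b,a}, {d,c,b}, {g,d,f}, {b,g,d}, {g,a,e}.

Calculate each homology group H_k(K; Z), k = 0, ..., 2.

H_0 = Z,  H_1 = Z/2,  H_2 = 0.

Order the vertices as a < b < c < d < e < f < g. Listing each simplex with vertices in this order, K has dimension 2 with simplices:

  0-simplices (7): a, b, c, d, e, f, g
  1-simplices (18): ab, ac, ae, af, ag, bc, bd, be, bf, bg, cd, ce, cf, df, dg, ef, eg, fg
  2-simplices (12): abc, abf, ace, aeg, afg, bcd, bdg, bef, beg, cdf, cef, dfg

so the chain groups are C_0 ≅ Z^7, C_1 ≅ Z^18, C_2 ≅ Z^12.

∂_1: C_1 → C_0 maps an edge to its endpoints' difference, ∂[p,q] = q − p. For instance
  ∂bf = f − b.
The resulting 7×18 matrix has rank 6, and its Smith normal form has invariant factors (1,1,1,1,1,1).

Boundary ∂_2: C_2 → C_1 acts by ∂[p,q,r] = [q,r] − [p,r] + [p,q]. For instance
  ∂beg = eg − bg + be,
  ∂abc = bc − ac + ab.
As a 18×12 matrix over Z this has rank 12, with invariant factors (1,1,1,1,1,1,1,1,1,1,1,2).

Reading off H_k = ker ∂_k / im ∂_{k+1}:

  H_0: rank C_0 − rank ∂_1 = 7 − 6 = 1, and the invariant factors of ∂_1 are all 1, so H_0 = Z.
  H_1: rank ker ∂_1 − rank ∂_2 = (18 − 6) − 12 = 0, and ∂_2 has invariant factor 2 > 1, so H_1 = Z/2.
  H_2: rank ker ∂_2 − rank ∂_3 = (12 − 12) − 0 = 0, and there is no ∂_3, so H_2 = 0.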